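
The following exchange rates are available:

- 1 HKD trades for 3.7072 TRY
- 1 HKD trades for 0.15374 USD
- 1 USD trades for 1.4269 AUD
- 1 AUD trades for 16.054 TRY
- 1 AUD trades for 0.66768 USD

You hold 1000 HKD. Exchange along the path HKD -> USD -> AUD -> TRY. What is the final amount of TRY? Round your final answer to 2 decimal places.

1000 HKD × 0.15374 = 153.74 USD
153.74 USD × 1.4269 = 219.371606 AUD
219.371606 AUD × 16.054 = 3521.791762724 TRY

3521.79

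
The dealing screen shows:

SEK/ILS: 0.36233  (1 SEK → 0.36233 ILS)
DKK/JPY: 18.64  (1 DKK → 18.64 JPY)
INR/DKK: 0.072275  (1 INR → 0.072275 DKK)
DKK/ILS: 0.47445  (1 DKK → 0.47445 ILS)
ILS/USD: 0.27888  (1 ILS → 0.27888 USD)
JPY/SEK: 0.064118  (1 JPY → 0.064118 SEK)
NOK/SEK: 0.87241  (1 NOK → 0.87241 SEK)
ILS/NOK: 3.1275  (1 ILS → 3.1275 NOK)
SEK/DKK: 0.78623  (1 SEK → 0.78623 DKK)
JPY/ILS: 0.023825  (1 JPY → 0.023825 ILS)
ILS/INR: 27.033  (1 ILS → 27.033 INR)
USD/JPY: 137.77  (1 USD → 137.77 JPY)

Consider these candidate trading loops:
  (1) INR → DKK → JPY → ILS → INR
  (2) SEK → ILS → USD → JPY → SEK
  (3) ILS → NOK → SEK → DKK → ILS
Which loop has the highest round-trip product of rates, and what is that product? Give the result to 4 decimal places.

1.0178

(1) 0.072275 × 18.64 × 0.023825 × 27.033 = 0.86768
(2) 0.36233 × 0.27888 × 137.77 × 0.064118 = 0.89260
(3) 3.1275 × 0.87241 × 0.78623 × 0.47445 = 1.01779
Highest is cycle (3) at 1.0178 (>1, arbitrage).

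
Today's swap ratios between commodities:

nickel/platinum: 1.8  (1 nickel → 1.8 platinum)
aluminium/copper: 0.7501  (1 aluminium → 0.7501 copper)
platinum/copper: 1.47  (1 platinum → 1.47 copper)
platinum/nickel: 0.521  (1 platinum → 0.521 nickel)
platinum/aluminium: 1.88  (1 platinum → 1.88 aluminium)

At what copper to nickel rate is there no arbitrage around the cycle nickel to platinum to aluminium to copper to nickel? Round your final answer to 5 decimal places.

Known legs of the cycle: 1.8 × 1.88 × 0.7501 = 2.5383384
For no arbitrage the full-cycle product must be 1, so the missing rate is 1 / 2.5383384 ≈ 0.3939585.

0.39396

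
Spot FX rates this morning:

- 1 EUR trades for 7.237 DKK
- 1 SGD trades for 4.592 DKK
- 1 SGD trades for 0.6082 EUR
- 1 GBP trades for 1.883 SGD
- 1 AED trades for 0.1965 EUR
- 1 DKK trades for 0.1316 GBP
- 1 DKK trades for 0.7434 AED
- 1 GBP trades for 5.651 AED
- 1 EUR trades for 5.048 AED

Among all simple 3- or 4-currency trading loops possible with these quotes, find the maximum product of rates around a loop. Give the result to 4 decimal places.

SGD→DKK→GBP→SGD: 4.592 × 0.1316 × 1.883 = 1.13791
EUR→DKK→GBP→SGD→EUR: 7.237 × 0.1316 × 1.883 × 0.6082 = 1.09071
EUR→DKK→GBP→AED→EUR: 7.237 × 0.1316 × 5.651 × 0.1965 = 1.05755
EUR→DKK→AED→EUR: 7.237 × 0.7434 × 0.1965 = 1.05717
Maximum is SGD→DKK→GBP→SGD at 1.1379; arbitrage exists.

1.1379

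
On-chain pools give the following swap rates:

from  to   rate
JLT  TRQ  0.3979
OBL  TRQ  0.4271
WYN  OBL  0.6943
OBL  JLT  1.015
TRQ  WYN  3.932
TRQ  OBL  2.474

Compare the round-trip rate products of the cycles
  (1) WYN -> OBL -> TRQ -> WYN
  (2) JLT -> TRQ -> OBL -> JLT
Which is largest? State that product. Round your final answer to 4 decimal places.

1.1660

(1) 0.6943 × 0.4271 × 3.932 = 1.16598
(2) 0.3979 × 2.474 × 1.015 = 0.99917
Highest is cycle (1) at 1.1660 (>1, arbitrage).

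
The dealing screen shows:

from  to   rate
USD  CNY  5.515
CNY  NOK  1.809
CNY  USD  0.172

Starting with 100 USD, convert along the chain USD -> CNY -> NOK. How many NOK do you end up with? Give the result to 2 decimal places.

997.66

100 USD × 5.515 = 551.5 CNY
551.5 CNY × 1.809 = 997.6635 NOK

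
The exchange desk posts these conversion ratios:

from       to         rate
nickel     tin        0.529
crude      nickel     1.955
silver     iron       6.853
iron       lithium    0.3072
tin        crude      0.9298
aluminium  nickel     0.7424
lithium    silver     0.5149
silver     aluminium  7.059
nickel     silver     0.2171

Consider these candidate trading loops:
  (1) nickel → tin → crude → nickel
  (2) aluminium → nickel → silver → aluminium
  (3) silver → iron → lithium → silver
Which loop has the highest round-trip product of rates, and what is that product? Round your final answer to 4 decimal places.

(1) 0.529 × 0.9298 × 1.955 = 0.96159
(2) 0.7424 × 0.2171 × 7.059 = 1.13773
(3) 6.853 × 0.3072 × 0.5149 = 1.08399
Highest is cycle (2) at 1.1377 (>1, arbitrage).

1.1377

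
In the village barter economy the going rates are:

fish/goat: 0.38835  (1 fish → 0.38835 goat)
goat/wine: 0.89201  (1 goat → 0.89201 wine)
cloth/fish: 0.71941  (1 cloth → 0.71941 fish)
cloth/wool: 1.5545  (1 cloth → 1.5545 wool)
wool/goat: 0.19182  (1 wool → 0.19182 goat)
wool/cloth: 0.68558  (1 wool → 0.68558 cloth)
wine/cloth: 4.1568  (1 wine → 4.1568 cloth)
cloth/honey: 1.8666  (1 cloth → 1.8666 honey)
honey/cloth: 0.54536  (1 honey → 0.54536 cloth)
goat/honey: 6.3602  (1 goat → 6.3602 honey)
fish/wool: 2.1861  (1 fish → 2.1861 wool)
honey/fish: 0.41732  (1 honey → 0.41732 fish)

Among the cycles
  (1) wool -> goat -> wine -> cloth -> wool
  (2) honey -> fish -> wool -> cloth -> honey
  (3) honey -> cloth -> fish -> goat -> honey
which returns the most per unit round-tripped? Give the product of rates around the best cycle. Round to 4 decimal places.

1.1675

(1) 0.19182 × 0.89201 × 4.1568 × 1.5545 = 1.10564
(2) 0.41732 × 2.1861 × 0.68558 × 1.8666 = 1.16748
(3) 0.54536 × 0.71941 × 0.38835 × 6.3602 = 0.96907
Highest is cycle (2) at 1.1675 (>1, arbitrage).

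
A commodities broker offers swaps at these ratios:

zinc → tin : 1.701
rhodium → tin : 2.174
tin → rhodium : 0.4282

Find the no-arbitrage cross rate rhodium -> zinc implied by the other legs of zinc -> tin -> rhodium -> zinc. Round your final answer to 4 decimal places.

Known legs of the cycle: 1.701 × 0.4282 = 0.7283682
For no arbitrage the full-cycle product must be 1, so the missing rate is 1 / 0.7283682 ≈ 1.372932.

1.3729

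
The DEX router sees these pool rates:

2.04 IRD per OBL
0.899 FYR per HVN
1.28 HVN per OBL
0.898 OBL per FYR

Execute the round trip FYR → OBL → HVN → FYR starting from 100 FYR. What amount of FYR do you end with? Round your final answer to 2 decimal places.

103.33

100 FYR × 0.898 = 89.8 OBL
89.8 OBL × 1.28 = 114.944 HVN
114.944 HVN × 0.899 = 103.334656 FYR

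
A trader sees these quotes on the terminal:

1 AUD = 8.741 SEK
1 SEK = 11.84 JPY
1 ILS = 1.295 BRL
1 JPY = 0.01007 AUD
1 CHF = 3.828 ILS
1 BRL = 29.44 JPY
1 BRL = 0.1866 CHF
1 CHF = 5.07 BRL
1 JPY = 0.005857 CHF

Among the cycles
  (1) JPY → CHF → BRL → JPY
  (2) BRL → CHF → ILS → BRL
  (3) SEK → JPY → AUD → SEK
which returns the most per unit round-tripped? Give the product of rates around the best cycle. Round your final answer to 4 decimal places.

(1) 0.005857 × 5.07 × 29.44 = 0.87422
(2) 0.1866 × 3.828 × 1.295 = 0.92502
(3) 11.84 × 0.01007 × 8.741 = 1.04218
Highest is cycle (3) at 1.0422 (>1, arbitrage).

1.0422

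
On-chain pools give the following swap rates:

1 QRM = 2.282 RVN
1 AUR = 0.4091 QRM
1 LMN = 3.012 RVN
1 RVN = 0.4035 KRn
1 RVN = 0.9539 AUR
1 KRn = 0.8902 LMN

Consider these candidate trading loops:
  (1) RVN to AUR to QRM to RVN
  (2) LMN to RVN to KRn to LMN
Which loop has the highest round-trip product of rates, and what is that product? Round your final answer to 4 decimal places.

(1) 0.9539 × 0.4091 × 2.282 = 0.89053
(2) 3.012 × 0.4035 × 0.8902 = 1.08190
Highest is cycle (2) at 1.0819 (>1, arbitrage).

1.0819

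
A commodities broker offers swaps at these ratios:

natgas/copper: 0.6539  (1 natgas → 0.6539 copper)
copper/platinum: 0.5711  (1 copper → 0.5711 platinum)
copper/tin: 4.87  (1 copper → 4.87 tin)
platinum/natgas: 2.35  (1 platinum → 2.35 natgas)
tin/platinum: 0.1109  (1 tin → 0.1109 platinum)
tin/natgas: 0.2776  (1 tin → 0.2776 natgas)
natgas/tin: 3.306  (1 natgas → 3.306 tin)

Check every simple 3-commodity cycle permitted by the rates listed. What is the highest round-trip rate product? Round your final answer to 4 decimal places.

copper→tin→natgas→copper: 4.87 × 0.2776 × 0.6539 = 0.88402
platinum→natgas→copper→platinum: 2.35 × 0.6539 × 0.5711 = 0.87759
platinum→natgas→tin→platinum: 2.35 × 3.306 × 0.1109 = 0.86159
Maximum is copper→tin→natgas→copper at 0.8840; no arbitrage — every cycle loses value.

0.8840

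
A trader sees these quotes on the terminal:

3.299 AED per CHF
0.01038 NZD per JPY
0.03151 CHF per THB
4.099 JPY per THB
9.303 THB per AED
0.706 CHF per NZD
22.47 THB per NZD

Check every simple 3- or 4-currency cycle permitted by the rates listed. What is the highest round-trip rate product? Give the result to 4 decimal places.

0.9671

CHF→AED→THB→CHF: 3.299 × 9.303 × 0.03151 = 0.96706
THB→JPY→NZD→THB: 4.099 × 0.01038 × 22.47 = 0.95605
Maximum is CHF→AED→THB→CHF at 0.9671; no arbitrage — every cycle loses value.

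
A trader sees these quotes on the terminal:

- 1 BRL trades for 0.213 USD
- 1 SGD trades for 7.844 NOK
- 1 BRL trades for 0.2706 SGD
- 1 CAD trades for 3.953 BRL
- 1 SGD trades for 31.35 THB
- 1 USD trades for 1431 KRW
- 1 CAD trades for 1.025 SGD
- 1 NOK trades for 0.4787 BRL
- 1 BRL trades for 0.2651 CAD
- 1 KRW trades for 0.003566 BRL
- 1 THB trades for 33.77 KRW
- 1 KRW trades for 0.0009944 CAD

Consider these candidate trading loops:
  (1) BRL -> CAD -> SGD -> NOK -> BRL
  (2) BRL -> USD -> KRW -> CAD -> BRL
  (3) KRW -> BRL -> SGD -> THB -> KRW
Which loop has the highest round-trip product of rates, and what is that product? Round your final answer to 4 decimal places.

(1) 0.2651 × 1.025 × 7.844 × 0.4787 = 1.02032
(2) 0.213 × 1431 × 0.0009944 × 3.953 = 1.19814
(3) 0.003566 × 0.2706 × 31.35 × 33.77 = 1.02159
Highest is cycle (2) at 1.1981 (>1, arbitrage).

1.1981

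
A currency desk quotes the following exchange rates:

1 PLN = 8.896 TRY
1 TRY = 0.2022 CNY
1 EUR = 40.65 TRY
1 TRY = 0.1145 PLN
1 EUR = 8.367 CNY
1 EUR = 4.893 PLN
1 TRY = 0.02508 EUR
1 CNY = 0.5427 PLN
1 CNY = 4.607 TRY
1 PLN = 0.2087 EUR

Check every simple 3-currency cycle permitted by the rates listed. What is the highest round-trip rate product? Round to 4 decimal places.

EUR→PLN→TRY→EUR: 4.893 × 8.896 × 0.02508 = 1.09169
TRY→CNY→PLN→TRY: 0.2022 × 0.5427 × 8.896 = 0.97619
EUR→TRY→PLN→EUR: 40.65 × 0.1145 × 0.2087 = 0.97138
EUR→CNY→TRY→EUR: 8.367 × 4.607 × 0.02508 = 0.96675
EUR→CNY→PLN→EUR: 8.367 × 0.5427 × 0.2087 = 0.94766
Maximum is EUR→PLN→TRY→EUR at 1.0917; arbitrage exists.

1.0917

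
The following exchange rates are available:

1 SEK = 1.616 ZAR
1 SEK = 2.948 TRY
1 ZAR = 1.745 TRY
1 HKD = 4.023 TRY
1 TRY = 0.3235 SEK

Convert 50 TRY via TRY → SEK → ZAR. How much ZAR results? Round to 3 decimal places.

26.139

50 TRY × 0.3235 = 16.175 SEK
16.175 SEK × 1.616 = 26.1388 ZAR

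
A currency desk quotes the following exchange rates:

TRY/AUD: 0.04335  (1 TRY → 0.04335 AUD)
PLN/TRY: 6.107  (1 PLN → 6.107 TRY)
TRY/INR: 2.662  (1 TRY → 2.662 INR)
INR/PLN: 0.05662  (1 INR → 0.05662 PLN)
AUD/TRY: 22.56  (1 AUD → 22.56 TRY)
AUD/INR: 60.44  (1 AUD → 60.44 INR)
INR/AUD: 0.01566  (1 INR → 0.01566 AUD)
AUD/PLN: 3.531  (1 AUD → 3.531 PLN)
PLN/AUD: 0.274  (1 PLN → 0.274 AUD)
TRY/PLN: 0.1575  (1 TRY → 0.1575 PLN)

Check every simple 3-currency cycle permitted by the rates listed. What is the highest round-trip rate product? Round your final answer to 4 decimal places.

PLN→AUD→TRY→PLN: 0.274 × 22.56 × 0.1575 = 0.97358
AUD→TRY→INR→AUD: 22.56 × 2.662 × 0.01566 = 0.94046
PLN→AUD→INR→PLN: 0.274 × 60.44 × 0.05662 = 0.93766
PLN→TRY→AUD→PLN: 6.107 × 0.04335 × 3.531 = 0.93479
PLN→TRY→INR→PLN: 6.107 × 2.662 × 0.05662 = 0.92046
Maximum is PLN→AUD→TRY→PLN at 0.9736; no arbitrage — every cycle loses value.

0.9736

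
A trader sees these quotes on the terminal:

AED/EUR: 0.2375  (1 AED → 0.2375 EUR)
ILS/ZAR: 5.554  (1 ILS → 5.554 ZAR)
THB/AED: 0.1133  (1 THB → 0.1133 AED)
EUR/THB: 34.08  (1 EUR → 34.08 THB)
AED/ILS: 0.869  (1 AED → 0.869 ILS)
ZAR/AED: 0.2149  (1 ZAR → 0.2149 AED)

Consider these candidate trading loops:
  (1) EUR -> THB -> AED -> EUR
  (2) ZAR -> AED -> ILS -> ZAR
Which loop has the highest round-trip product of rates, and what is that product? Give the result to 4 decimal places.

(1) 34.08 × 0.1133 × 0.2375 = 0.91705
(2) 0.2149 × 0.869 × 5.554 = 1.03720
Highest is cycle (2) at 1.0372 (>1, arbitrage).

1.0372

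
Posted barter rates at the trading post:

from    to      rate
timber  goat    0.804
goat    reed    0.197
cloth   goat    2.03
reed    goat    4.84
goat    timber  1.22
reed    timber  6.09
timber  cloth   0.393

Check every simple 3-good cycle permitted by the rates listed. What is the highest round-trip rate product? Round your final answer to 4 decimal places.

timber→cloth→goat→timber: 0.393 × 2.03 × 1.22 = 0.97330
timber→goat→reed→timber: 0.804 × 0.197 × 6.09 = 0.96458
Maximum is timber→cloth→goat→timber at 0.9733; no arbitrage — every cycle loses value.

0.9733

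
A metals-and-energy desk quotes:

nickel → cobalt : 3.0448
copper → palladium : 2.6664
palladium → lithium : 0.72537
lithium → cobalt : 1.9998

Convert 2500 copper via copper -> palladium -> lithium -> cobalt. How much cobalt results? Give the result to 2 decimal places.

2500 copper × 2.6664 = 6666 palladium
6666 palladium × 0.72537 = 4835.31642 lithium
4835.31642 lithium × 1.9998 = 9669.665776716 cobalt

9669.67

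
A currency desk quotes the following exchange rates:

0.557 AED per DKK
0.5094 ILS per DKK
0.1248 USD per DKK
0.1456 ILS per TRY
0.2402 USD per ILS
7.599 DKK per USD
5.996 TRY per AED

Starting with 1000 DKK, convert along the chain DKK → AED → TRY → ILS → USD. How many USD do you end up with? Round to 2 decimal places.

1000 DKK × 0.557 = 557 AED
557 AED × 5.996 = 3339.772 TRY
3339.772 TRY × 0.1456 = 486.2708032 ILS
486.2708032 ILS × 0.2402 = 116.80224692864 USD

116.80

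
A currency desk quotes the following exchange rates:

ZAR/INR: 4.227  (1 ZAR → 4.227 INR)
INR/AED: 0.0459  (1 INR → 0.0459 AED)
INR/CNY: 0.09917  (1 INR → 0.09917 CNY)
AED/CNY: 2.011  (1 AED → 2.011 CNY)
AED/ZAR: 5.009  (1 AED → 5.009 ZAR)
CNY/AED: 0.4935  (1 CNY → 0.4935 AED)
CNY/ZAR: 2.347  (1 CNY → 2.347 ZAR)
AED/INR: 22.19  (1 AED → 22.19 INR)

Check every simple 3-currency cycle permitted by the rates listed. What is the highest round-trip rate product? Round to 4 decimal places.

INR→CNY→AED→INR: 0.09917 × 0.4935 × 22.19 = 1.08599
ZAR→INR→CNY→ZAR: 4.227 × 0.09917 × 2.347 = 0.98384
ZAR→INR→AED→ZAR: 4.227 × 0.0459 × 5.009 = 0.97184
Maximum is INR→CNY→AED→INR at 1.0860; arbitrage exists.

1.0860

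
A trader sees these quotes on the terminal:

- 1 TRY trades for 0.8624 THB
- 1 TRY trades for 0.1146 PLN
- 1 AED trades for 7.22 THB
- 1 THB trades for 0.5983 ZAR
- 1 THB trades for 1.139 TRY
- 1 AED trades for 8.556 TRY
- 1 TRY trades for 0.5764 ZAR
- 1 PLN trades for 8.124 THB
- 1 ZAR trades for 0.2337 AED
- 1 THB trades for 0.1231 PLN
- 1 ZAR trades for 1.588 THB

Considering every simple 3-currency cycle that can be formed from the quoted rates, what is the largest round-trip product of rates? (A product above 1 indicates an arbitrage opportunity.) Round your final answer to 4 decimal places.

AED→TRY→ZAR→AED: 8.556 × 0.5764 × 0.2337 = 1.15253
PLN→THB→TRY→PLN: 8.124 × 1.139 × 0.1146 = 1.06042
ZAR→THB→TRY→ZAR: 1.588 × 1.139 × 0.5764 = 1.04255
AED→THB→ZAR→AED: 7.22 × 0.5983 × 0.2337 = 1.00952
Maximum is AED→TRY→ZAR→AED at 1.1525; arbitrage exists.

1.1525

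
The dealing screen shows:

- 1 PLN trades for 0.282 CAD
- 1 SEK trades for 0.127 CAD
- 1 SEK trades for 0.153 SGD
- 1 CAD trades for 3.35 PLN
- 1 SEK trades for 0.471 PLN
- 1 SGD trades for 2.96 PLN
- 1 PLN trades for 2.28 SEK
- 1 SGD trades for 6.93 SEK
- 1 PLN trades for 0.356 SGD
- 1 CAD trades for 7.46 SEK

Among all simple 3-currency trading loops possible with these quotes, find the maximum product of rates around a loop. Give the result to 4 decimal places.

SGD→SEK→PLN→SGD: 6.93 × 0.471 × 0.356 = 1.16199
SGD→PLN→SEK→SGD: 2.96 × 2.28 × 0.153 = 1.03257
SEK→PLN→CAD→SEK: 0.471 × 0.282 × 7.46 = 0.99085
SEK→CAD→PLN→SEK: 0.127 × 3.35 × 2.28 = 0.97003
Maximum is SGD→SEK→PLN→SGD at 1.1620; arbitrage exists.

1.1620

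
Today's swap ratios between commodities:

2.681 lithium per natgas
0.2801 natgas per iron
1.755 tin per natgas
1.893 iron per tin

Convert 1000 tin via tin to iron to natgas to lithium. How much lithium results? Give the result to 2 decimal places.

1000 tin × 1.893 = 1893 iron
1893 iron × 0.2801 = 530.2293 natgas
530.2293 natgas × 2.681 = 1421.5447533 lithium

1421.54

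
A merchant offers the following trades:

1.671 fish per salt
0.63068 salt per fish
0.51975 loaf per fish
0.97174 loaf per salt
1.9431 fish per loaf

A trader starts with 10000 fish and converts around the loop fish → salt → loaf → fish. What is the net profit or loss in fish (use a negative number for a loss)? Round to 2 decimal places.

10000 fish × 0.63068 = 6306.8 salt
6306.8 salt × 0.97174 = 6128.569832 loaf
6128.569832 loaf × 1.9431 = 11908.4240405592 fish
Net change: 11908.4240405592 − 10000 = 1908.4240405592 fish

1908.42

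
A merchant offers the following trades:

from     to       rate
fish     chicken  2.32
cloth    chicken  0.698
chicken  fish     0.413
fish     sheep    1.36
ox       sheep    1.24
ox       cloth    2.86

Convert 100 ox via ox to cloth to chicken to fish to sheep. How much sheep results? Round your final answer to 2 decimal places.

100 ox × 2.86 = 286 cloth
286 cloth × 0.698 = 199.628 chicken
199.628 chicken × 0.413 = 82.446364 fish
82.446364 fish × 1.36 = 112.12705504 sheep

112.13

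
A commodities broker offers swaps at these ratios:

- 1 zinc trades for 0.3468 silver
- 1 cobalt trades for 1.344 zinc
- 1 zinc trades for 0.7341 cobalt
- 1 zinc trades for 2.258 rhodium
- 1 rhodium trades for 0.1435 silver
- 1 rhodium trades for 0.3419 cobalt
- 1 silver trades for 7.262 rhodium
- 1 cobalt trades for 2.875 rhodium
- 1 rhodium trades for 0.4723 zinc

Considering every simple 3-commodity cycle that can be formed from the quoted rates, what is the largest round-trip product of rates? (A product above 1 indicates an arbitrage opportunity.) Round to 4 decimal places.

1.1895

zinc→silver→rhodium→zinc: 0.3468 × 7.262 × 0.4723 = 1.18947
zinc→rhodium→cobalt→zinc: 2.258 × 0.3419 × 1.344 = 1.03758
zinc→cobalt→rhodium→zinc: 0.7341 × 2.875 × 0.4723 = 0.99681
Maximum is zinc→silver→rhodium→zinc at 1.1895; arbitrage exists.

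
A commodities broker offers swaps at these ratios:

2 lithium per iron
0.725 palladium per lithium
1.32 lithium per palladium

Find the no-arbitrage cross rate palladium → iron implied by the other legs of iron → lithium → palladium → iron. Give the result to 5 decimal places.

Known legs of the cycle: 2 × 0.725 = 1.45
For no arbitrage the full-cycle product must be 1, so the missing rate is 1 / 1.45 ≈ 0.6896552.

0.68966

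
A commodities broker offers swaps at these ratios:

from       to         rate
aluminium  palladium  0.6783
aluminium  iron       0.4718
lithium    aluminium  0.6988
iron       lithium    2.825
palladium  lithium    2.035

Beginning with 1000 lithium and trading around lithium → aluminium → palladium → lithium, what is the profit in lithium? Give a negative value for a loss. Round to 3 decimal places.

1000 lithium × 0.6988 = 698.8 aluminium
698.8 aluminium × 0.6783 = 473.99604 palladium
473.99604 palladium × 2.035 = 964.5819414 lithium
Net change: 964.5819414 − 1000 = -35.4180586 lithium

-35.418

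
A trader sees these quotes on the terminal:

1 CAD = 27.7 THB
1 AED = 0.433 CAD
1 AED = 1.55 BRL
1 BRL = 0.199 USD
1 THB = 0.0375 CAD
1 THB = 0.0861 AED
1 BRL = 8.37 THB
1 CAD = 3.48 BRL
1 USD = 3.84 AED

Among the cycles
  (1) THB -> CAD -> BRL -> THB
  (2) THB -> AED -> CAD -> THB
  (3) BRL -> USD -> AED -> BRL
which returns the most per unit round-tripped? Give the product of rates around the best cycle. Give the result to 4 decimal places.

1.1844

(1) 0.0375 × 3.48 × 8.37 = 1.09229
(2) 0.0861 × 0.433 × 27.7 = 1.03269
(3) 0.199 × 3.84 × 1.55 = 1.18445
Highest is cycle (3) at 1.1844 (>1, arbitrage).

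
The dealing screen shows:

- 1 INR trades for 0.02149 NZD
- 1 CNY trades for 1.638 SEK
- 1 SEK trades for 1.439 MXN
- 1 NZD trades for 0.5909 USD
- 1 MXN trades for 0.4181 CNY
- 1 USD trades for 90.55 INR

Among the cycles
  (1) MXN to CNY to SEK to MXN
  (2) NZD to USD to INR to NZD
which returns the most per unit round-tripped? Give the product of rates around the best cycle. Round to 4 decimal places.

(1) 0.4181 × 1.638 × 1.439 = 0.98550
(2) 0.5909 × 90.55 × 0.02149 = 1.14984
Highest is cycle (2) at 1.1498 (>1, arbitrage).

1.1498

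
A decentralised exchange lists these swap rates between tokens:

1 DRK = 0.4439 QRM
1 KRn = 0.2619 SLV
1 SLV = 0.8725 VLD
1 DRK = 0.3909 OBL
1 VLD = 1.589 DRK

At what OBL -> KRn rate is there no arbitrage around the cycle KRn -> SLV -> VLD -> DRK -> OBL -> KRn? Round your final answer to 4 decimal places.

Known legs of the cycle: 0.2619 × 0.8725 × 1.589 × 0.3909 = 0.141935326685775
For no arbitrage the full-cycle product must be 1, so the missing rate is 1 / 0.141935326685775 ≈ 7.045462.

7.0455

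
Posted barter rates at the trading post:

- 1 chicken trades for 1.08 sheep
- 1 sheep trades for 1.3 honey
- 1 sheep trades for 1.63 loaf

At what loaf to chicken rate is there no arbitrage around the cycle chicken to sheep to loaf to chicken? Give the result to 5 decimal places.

0.56805

Known legs of the cycle: 1.08 × 1.63 = 1.7604
For no arbitrage the full-cycle product must be 1, so the missing rate is 1 / 1.7604 ≈ 0.5680527.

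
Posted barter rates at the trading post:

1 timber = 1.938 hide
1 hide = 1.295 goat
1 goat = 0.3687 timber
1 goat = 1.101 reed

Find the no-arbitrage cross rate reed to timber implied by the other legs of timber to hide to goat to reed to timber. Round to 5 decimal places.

Known legs of the cycle: 1.938 × 1.295 × 1.101 = 2.76319071
For no arbitrage the full-cycle product must be 1, so the missing rate is 1 / 2.76319071 ≈ 0.3619005.

0.36190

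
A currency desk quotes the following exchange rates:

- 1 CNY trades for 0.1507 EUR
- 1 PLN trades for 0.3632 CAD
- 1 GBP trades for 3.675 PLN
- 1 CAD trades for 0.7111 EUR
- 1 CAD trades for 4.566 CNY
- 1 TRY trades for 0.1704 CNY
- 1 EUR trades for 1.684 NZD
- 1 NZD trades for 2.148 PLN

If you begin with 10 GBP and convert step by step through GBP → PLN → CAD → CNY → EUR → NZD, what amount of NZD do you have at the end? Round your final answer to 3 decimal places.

15.467

10 GBP × 3.675 = 36.75 PLN
36.75 PLN × 0.3632 = 13.3476 CAD
13.3476 CAD × 4.566 = 60.9451416 CNY
60.9451416 CNY × 0.1507 = 9.18443283912 EUR
9.18443283912 EUR × 1.684 = 15.46658490107808 NZD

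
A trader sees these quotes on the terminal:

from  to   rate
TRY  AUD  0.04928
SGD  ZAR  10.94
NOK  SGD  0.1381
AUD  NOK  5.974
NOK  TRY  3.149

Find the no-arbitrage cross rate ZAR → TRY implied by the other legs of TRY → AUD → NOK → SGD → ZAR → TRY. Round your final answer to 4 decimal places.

2.2483

Known legs of the cycle: 0.04928 × 5.974 × 0.1381 × 10.94 = 0.44478170775808
For no arbitrage the full-cycle product must be 1, so the missing rate is 1 / 0.44478170775808 ≈ 2.248294.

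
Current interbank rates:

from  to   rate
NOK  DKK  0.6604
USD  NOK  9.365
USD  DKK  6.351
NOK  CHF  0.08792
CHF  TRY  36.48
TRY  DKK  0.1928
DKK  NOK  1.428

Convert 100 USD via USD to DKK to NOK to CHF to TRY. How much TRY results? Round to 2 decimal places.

100 USD × 6.351 = 635.1 DKK
635.1 DKK × 1.428 = 906.9228 NOK
906.9228 NOK × 0.08792 = 79.736652576 CHF
79.736652576 CHF × 36.48 = 2908.79308597248 TRY

2908.79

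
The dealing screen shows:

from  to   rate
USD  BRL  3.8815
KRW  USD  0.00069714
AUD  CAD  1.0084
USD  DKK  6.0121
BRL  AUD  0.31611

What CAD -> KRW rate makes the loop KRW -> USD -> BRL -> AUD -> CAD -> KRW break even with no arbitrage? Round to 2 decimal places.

Known legs of the cycle: 0.00069714 × 3.8815 × 0.31611 × 1.0084 = 0.00086256268102359684
For no arbitrage the full-cycle product must be 1, so the missing rate is 1 / 0.00086256268102359684 ≈ 1159.3360.

1159.34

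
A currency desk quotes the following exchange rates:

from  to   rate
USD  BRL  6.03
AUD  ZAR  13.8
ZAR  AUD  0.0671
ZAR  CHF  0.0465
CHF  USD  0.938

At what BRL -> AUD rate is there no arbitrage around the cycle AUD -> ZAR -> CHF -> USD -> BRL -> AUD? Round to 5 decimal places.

0.27552

Known legs of the cycle: 13.8 × 0.0465 × 0.938 × 6.03 = 3.629545038
For no arbitrage the full-cycle product must be 1, so the missing rate is 1 / 3.629545038 ≈ 0.2755166.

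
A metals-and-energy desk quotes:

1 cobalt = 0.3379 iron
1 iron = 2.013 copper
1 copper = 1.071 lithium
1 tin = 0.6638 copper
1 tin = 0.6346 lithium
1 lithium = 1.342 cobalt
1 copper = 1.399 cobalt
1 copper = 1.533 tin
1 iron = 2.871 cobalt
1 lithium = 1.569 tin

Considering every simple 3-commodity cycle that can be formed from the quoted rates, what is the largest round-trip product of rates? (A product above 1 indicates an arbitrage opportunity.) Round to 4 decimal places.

lithium→tin→copper→lithium: 1.569 × 0.6638 × 1.071 = 1.11545
cobalt→iron→copper→cobalt: 0.3379 × 2.013 × 1.399 = 0.95159
Maximum is lithium→tin→copper→lithium at 1.1154; arbitrage exists.

1.1154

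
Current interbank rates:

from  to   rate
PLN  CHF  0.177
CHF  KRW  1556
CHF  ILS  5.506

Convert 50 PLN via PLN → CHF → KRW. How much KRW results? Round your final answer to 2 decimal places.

13770.60

50 PLN × 0.177 = 8.85 CHF
8.85 CHF × 1556 = 13770.6 KRW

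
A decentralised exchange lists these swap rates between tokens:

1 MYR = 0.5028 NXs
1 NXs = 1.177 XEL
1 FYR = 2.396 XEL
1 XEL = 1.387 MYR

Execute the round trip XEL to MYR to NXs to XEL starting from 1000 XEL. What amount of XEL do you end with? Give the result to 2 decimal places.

1000 XEL × 1.387 = 1387 MYR
1387 MYR × 0.5028 = 697.3836 NXs
697.3836 NXs × 1.177 = 820.8204972 XEL

820.82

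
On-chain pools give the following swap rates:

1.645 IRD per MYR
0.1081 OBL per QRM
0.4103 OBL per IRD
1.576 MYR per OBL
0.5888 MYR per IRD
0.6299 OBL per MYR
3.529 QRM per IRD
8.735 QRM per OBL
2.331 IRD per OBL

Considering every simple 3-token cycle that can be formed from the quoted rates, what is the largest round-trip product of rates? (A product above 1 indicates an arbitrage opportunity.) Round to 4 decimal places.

IRD→OBL→MYR→IRD: 0.4103 × 1.576 × 1.645 = 1.06371
IRD→QRM→OBL→IRD: 3.529 × 0.1081 × 2.331 = 0.88924
IRD→MYR→OBL→IRD: 0.5888 × 0.6299 × 2.331 = 0.86453
Maximum is IRD→OBL→MYR→IRD at 1.0637; arbitrage exists.

1.0637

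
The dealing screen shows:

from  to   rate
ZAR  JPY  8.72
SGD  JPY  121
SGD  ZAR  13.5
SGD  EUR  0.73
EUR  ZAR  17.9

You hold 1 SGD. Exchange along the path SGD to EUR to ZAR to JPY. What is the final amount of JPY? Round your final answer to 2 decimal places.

113.94

1 SGD × 0.73 = 0.73 EUR
0.73 EUR × 17.9 = 13.067 ZAR
13.067 ZAR × 8.72 = 113.94424 JPY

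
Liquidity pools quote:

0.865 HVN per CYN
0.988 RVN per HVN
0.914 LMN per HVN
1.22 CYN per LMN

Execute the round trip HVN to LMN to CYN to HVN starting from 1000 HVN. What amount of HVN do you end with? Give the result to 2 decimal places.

964.54

1000 HVN × 0.914 = 914 LMN
914 LMN × 1.22 = 1115.08 CYN
1115.08 CYN × 0.865 = 964.5442 HVN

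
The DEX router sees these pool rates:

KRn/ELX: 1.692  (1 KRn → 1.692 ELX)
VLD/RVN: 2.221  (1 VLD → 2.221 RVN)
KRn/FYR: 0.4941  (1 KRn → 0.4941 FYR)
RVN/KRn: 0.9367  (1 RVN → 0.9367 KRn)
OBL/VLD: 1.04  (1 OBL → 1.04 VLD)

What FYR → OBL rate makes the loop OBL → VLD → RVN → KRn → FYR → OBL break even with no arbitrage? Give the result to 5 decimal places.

0.93541

Known legs of the cycle: 1.04 × 2.221 × 0.9367 × 0.4941 = 1.0690481639448
For no arbitrage the full-cycle product must be 1, so the missing rate is 1 / 1.0690481639448 ≈ 0.9354115.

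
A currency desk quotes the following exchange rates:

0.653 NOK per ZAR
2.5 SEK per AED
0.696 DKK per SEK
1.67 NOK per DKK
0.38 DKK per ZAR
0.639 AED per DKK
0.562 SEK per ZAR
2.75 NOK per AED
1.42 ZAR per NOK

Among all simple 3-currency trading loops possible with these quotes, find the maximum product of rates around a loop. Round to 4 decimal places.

SEK→DKK→AED→SEK: 0.696 × 0.639 × 2.5 = 1.11186
ZAR→DKK→NOK→ZAR: 0.38 × 1.67 × 1.42 = 0.90113
Maximum is SEK→DKK→AED→SEK at 1.1119; arbitrage exists.

1.1119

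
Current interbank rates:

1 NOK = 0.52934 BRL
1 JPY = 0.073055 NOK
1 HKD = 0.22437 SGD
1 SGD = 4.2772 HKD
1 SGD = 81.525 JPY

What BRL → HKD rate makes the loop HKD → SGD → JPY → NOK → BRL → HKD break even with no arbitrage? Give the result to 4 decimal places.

Known legs of the cycle: 0.22437 × 81.525 × 0.073055 × 0.52934 = 0.707359602567780225
For no arbitrage the full-cycle product must be 1, so the missing rate is 1 / 0.707359602567780225 ≈ 1.413708.

1.4137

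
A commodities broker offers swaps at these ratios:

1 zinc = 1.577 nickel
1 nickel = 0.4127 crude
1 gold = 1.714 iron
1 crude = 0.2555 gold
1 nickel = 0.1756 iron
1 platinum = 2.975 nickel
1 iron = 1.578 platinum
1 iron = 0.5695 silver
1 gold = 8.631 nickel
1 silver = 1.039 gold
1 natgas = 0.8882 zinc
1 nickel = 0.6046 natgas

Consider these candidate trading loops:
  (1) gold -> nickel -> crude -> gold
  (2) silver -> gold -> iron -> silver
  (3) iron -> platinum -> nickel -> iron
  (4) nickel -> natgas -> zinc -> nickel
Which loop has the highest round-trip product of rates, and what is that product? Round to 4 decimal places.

(1) 8.631 × 0.4127 × 0.2555 = 0.91009
(2) 1.039 × 1.714 × 0.5695 = 1.01419
(3) 1.578 × 2.975 × 0.1756 = 0.82436
(4) 0.6046 × 0.8882 × 1.577 = 0.84686
Highest is cycle (2) at 1.0142 (>1, arbitrage).

1.0142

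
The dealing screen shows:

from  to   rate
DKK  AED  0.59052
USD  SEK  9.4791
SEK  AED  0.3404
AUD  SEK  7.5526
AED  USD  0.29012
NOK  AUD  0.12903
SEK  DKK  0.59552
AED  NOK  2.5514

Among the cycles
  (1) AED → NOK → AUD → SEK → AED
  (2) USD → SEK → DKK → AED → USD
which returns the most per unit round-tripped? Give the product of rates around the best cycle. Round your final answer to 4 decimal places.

0.9671

(1) 2.5514 × 0.12903 × 7.5526 × 0.3404 = 0.84636
(2) 9.4791 × 0.59552 × 0.59052 × 0.29012 = 0.96711
Highest is cycle (2) at 0.9671 (≤1, no arbitrage).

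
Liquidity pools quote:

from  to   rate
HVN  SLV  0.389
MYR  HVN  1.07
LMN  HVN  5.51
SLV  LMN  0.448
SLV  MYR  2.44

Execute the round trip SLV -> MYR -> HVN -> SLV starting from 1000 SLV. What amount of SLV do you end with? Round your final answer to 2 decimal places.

1015.60

1000 SLV × 2.44 = 2440 MYR
2440 MYR × 1.07 = 2610.8 HVN
2610.8 HVN × 0.389 = 1015.6012 SLV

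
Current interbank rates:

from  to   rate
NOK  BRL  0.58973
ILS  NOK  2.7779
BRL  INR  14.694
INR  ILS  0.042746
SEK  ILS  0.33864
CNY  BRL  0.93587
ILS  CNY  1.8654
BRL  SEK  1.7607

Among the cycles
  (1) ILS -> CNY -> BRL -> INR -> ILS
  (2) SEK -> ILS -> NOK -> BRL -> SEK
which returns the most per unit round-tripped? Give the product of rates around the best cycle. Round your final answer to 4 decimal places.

1.0965

(1) 1.8654 × 0.93587 × 14.694 × 0.042746 = 1.09654
(2) 0.33864 × 2.7779 × 0.58973 × 1.7607 = 0.97677
Highest is cycle (1) at 1.0965 (>1, arbitrage).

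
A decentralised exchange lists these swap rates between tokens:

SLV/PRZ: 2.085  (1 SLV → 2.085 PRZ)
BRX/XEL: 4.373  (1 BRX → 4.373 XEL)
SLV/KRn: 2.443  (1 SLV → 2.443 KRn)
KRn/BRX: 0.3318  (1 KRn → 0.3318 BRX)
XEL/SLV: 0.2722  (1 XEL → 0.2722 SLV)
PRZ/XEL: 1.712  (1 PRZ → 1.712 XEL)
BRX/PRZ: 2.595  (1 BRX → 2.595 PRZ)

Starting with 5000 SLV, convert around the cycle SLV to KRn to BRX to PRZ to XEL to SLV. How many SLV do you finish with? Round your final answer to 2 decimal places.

5000 SLV × 2.443 = 12215 KRn
12215 KRn × 0.3318 = 4052.937 BRX
4052.937 BRX × 2.595 = 10517.371515 PRZ
10517.371515 PRZ × 1.712 = 18005.74003368 XEL
18005.74003368 XEL × 0.2722 = 4901.162437167696 SLV

4901.16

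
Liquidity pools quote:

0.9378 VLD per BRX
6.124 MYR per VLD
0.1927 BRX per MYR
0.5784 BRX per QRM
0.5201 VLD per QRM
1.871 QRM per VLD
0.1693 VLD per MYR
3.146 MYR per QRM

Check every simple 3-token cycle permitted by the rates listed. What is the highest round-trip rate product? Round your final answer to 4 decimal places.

BRX→VLD→MYR→BRX: 0.9378 × 6.124 × 0.1927 = 1.10669
QRM→BRX→VLD→QRM: 0.5784 × 0.9378 × 1.871 = 1.01487
QRM→MYR→VLD→QRM: 3.146 × 0.1693 × 1.871 = 0.99653
Maximum is BRX→VLD→MYR→BRX at 1.1067; arbitrage exists.

1.1067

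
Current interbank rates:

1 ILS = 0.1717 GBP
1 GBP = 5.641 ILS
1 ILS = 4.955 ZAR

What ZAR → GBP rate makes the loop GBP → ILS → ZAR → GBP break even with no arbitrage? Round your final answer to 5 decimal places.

Known legs of the cycle: 5.641 × 4.955 = 27.951155
For no arbitrage the full-cycle product must be 1, so the missing rate is 1 / 27.951155 ≈ 0.0357767.

0.03578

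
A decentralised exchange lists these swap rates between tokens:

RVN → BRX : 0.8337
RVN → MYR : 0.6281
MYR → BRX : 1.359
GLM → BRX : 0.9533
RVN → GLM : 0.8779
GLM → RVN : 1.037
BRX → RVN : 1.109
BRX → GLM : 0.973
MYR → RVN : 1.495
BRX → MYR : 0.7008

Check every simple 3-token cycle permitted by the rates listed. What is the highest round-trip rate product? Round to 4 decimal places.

BRX→RVN→MYR→BRX: 1.109 × 0.6281 × 1.359 = 0.94663
BRX→RVN→GLM→BRX: 1.109 × 0.8779 × 0.9533 = 0.92812
BRX→MYR→RVN→BRX: 0.7008 × 1.495 × 0.8337 = 0.87346
BRX→GLM→RVN→BRX: 0.973 × 1.037 × 0.8337 = 0.84120
Maximum is BRX→RVN→MYR→BRX at 0.9466; no arbitrage — every cycle loses value.

0.9466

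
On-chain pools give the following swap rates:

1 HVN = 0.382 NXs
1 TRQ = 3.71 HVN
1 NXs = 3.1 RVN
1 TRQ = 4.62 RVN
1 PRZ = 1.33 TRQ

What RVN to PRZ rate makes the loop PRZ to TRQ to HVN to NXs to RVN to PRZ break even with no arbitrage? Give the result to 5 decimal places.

Known legs of the cycle: 1.33 × 3.71 × 0.382 × 3.1 = 5.84319806
For no arbitrage the full-cycle product must be 1, so the missing rate is 1 / 5.84319806 ≈ 0.1711392.

0.17114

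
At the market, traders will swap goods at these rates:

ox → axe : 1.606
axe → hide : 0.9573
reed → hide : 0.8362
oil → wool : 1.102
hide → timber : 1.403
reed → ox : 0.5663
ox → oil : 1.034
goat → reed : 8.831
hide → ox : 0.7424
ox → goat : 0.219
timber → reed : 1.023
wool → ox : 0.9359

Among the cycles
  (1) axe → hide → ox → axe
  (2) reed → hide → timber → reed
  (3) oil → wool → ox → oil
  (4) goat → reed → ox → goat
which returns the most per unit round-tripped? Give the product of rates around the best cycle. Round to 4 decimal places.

(1) 0.9573 × 0.7424 × 1.606 = 1.14138
(2) 0.8362 × 1.403 × 1.023 = 1.20017
(3) 1.102 × 0.9359 × 1.034 = 1.06643
(4) 8.831 × 0.5663 × 0.219 = 1.09522
Highest is cycle (2) at 1.2002 (>1, arbitrage).

1.2002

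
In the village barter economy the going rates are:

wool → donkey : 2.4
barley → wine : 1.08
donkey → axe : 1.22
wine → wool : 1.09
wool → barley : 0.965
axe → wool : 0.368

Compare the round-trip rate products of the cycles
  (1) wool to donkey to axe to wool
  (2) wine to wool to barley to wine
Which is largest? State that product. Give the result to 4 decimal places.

(1) 2.4 × 1.22 × 0.368 = 1.07750
(2) 1.09 × 0.965 × 1.08 = 1.13600
Highest is cycle (2) at 1.1360 (>1, arbitrage).

1.1360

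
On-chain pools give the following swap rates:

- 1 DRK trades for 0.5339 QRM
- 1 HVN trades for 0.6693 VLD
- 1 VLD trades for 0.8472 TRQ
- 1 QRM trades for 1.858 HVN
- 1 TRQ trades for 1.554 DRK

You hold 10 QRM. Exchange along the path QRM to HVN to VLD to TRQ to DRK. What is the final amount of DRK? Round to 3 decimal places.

10 QRM × 1.858 = 18.58 HVN
18.58 HVN × 0.6693 = 12.435594 VLD
12.435594 VLD × 0.8472 = 10.5354352368 TRQ
10.5354352368 TRQ × 1.554 = 16.3720663579872 DRK

16.372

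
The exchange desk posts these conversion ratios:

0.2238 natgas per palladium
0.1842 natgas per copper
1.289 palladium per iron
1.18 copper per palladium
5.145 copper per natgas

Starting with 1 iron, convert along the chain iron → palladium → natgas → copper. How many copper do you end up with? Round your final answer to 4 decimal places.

1 iron × 1.289 = 1.289 palladium
1.289 palladium × 0.2238 = 0.2884782 natgas
0.2884782 natgas × 5.145 = 1.484220339 copper

1.4842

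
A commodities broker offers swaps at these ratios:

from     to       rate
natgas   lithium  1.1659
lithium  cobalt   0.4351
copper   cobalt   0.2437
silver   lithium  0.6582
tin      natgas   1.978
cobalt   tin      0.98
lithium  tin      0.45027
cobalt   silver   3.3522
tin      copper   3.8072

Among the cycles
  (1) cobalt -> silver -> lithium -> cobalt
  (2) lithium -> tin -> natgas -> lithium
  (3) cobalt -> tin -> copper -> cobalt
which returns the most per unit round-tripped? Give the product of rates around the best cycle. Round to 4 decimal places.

1.0384

(1) 3.3522 × 0.6582 × 0.4351 = 0.96001
(2) 0.45027 × 1.978 × 1.1659 = 1.03839
(3) 0.98 × 3.8072 × 0.2437 = 0.90926
Highest is cycle (2) at 1.0384 (>1, arbitrage).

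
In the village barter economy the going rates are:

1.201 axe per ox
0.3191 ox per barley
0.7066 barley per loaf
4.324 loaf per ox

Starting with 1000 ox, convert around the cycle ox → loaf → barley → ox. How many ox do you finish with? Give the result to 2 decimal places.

1000 ox × 4.324 = 4324 loaf
4324 loaf × 0.7066 = 3055.3384 barley
3055.3384 barley × 0.3191 = 974.95848344 ox

974.96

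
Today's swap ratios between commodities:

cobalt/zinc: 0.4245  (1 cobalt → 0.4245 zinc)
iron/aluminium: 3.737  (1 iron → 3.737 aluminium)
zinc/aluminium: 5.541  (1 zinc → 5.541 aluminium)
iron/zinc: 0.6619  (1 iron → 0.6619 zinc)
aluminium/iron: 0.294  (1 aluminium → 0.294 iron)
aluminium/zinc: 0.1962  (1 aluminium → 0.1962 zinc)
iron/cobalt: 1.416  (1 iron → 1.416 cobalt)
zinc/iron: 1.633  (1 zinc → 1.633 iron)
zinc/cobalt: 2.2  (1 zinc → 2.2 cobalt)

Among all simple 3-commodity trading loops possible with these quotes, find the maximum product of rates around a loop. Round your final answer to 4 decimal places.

zinc→iron→aluminium→zinc: 1.633 × 3.737 × 0.1962 = 1.19731
zinc→aluminium→iron→zinc: 5.541 × 0.294 × 0.6619 = 1.07827
zinc→iron→cobalt→zinc: 1.633 × 1.416 × 0.4245 = 0.98158
Maximum is zinc→iron→aluminium→zinc at 1.1973; arbitrage exists.

1.1973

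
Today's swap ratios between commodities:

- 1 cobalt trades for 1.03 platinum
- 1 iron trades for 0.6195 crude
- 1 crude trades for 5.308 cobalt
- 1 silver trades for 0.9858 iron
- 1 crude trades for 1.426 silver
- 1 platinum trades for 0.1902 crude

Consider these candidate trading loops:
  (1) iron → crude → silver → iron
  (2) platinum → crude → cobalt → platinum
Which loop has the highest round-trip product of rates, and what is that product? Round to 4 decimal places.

1.0399

(1) 0.6195 × 1.426 × 0.9858 = 0.87086
(2) 0.1902 × 5.308 × 1.03 = 1.03987
Highest is cycle (2) at 1.0399 (>1, arbitrage).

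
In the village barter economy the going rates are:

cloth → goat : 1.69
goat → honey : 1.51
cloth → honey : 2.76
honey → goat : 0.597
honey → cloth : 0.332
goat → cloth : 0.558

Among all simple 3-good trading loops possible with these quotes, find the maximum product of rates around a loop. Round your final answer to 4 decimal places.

0.9194

goat→cloth→honey→goat: 0.558 × 2.76 × 0.597 = 0.91943
goat→honey→cloth→goat: 1.51 × 0.332 × 1.69 = 0.84723
Maximum is goat→cloth→honey→goat at 0.9194; no arbitrage — every cycle loses value.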